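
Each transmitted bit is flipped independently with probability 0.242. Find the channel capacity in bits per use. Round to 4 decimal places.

0.2016 bits

Binary symmetric channel: C = 1 − h₂(ε) where h₂ is the binary entropy function.
h₂(0.242) = −0.242·log₂0.242 − 0.758·log₂0.758 = 0.7984.
C = 1 − 0.7984 = 0.2016 bits per channel use.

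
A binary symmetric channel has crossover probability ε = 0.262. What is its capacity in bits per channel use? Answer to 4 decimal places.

Binary symmetric channel: C = 1 − h₂(ε) where h₂ is the binary entropy function.
h₂(0.262) = −0.262·log₂0.262 − 0.738·log₂0.738 = 0.8297.
C = 1 − 0.8297 = 0.1703 bits per channel use.

0.1703 bits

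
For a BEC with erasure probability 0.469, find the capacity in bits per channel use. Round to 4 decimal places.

Binary erasure channel: capacity C = 1 − ε.
C = 1 − 0.469 = 0.5310 bits per channel use.

0.5310 bits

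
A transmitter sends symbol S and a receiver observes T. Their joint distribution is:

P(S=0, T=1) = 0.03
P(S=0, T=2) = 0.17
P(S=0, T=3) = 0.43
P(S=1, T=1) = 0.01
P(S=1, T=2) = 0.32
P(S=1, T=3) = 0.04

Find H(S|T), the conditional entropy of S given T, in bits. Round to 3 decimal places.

Chain rule: H(S|T) = H(S,T) − H(T).
Marginals: p(S) = (0.6300, 0.3700), p(T) = (0.0400, 0.4900, 0.4700).
H(S,T) = 1.8881 bits; H(T) = 1.2020 bits.
H(S|T) = 1.8881 − 1.2020 = 0.686 bits.

0.686 bits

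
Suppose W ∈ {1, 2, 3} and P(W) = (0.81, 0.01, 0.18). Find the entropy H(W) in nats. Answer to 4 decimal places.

0.5254 nats

H(W) = −Σ p·ln p.
  −(0.81)·ln(0.81) = 0.17068
  −(0.01)·ln(0.01) = 0.04605
  −(0.18)·ln(0.18) = 0.30866
Sum: 0.17068 + 0.04605 + 0.30866 = 0.5254 nats.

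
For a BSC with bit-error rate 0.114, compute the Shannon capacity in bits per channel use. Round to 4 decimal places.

Binary symmetric channel: C = 1 − h₂(ε) where h₂ is the binary entropy function.
h₂(0.114) = −0.114·log₂0.114 − 0.886·log₂0.886 = 0.5119.
C = 1 − 0.5119 = 0.4881 bits per channel use.

0.4881 bits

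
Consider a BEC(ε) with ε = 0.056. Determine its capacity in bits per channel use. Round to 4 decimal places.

Binary erasure channel: capacity C = 1 − ε.
C = 1 − 0.056 = 0.9440 bits per channel use.

0.9440 bits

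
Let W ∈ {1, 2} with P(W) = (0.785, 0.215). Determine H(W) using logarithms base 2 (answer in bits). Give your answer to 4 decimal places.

H(W) = −Σ p·log₂ p.
  −(0.785)·log₂(0.785) = 0.27415
  −(0.215)·log₂(0.215) = 0.47678
Sum: 0.27415 + 0.47678 = 0.7509 bits.

0.7509 bits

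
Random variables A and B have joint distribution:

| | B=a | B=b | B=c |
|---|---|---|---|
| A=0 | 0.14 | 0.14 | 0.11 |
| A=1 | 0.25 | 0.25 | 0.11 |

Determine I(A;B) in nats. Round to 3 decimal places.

Marginals: p(A) = (0.3900, 0.6100), p(B) = (0.3900, 0.3900, 0.2200).
I(A;B) = H(A) + H(B) − H(A,B).
H(A) = 0.6687, H(B) = 1.0676, H(A,B) = 1.7293.
I(A;B) = 0.6687 + 1.0676 − 1.7293 = 0.007 nats.

0.007 nats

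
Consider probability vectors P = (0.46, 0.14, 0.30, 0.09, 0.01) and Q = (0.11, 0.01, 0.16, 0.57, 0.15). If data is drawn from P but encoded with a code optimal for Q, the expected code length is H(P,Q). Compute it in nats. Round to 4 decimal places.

2.2794 nats

H(P,Q) = −Σ p·ln q.
  −0.46·ln(0.11) = 1.01535
  −0.14·ln(0.01) = 0.64472
  −0.30·ln(0.16) = 0.54977
  −0.09·ln(0.57) = 0.05059
  −0.01·ln(0.15) = 0.01897
H(P,Q) = 2.2794 nats.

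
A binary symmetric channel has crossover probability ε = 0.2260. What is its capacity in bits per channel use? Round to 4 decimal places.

Binary symmetric channel: C = 1 − h₂(ε) where h₂ is the binary entropy function.
h₂(0.2260) = −0.2260·log₂0.2260 − 0.7740·log₂0.7740 = 0.7710.
C = 1 − 0.7710 = 0.2290 bits per channel use.

0.2290 bits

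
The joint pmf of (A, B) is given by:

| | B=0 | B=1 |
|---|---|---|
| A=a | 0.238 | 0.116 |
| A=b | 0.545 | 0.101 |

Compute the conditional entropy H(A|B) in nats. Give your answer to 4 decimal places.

Chain rule: H(A|B) = H(A,B) − H(B).
Marginals: p(A) = (0.3540, 0.6460), p(B) = (0.7830, 0.2170).
H(A,B) = 1.1539 nats; H(B) = 0.5231 nats.
H(A|B) = 1.1539 − 0.5231 = 0.6308 nats.

0.6308 nats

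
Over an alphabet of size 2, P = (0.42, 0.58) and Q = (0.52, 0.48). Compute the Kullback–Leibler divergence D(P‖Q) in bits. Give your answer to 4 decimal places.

D(P‖Q) = Σ p·log₂(p/q).
  0.42·log₂(0.42/0.52) = -0.12941
  0.58·log₂(0.58/0.48) = 0.15835
D(P‖Q) = 0.0289 bits.

0.0289 bits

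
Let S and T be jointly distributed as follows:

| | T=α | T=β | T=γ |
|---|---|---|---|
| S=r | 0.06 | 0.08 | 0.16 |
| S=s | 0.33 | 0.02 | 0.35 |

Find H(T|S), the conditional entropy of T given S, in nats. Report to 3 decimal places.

Chain rule: H(T|S) = H(S,T) − H(S).
Marginals: p(S) = (0.3000, 0.7000), p(T) = (0.3900, 0.1000, 0.5100).
H(S,T) = 1.4756 nats; H(S) = 0.6109 nats.
H(T|S) = 1.4756 − 0.6109 = 0.865 nats.

0.865 nats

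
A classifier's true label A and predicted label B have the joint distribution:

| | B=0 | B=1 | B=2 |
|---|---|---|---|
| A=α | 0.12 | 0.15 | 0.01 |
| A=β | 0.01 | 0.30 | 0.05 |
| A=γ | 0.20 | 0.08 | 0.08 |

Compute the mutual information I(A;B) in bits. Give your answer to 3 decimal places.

Marginals: p(A) = (0.2800, 0.3600, 0.3600), p(B) = (0.3300, 0.5300, 0.1400).
I(A;B) = H(A) + H(B) − H(A,B).
H(A) = 1.5755, H(B) = 1.4104, H(A,B) = 2.6951.
I(A;B) = 1.5755 + 1.4104 − 2.6951 = 0.291 bits.

0.291 bits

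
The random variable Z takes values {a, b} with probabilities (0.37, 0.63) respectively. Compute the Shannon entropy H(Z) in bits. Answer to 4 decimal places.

0.9507 bits

H(Z) = −Σ p·log₂ p.
  −(0.37)·log₂(0.37) = 0.53073
  −(0.63)·log₂(0.63) = 0.41994
Sum: 0.53073 + 0.41994 = 0.9507 bits.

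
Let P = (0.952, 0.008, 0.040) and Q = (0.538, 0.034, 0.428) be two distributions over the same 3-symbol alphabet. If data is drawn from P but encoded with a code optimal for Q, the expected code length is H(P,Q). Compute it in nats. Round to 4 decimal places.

0.6511 nats

H(P,Q) = −Σ p·ln q.
  −0.952·ln(0.538) = 0.59014
  −0.008·ln(0.034) = 0.02705
  −0.040·ln(0.428) = 0.03395
H(P,Q) = 0.6511 nats.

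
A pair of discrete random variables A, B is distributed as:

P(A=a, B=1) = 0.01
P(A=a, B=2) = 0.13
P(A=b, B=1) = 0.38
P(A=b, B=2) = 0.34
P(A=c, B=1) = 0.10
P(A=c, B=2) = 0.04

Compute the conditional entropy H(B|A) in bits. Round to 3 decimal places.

Chain rule: H(B|A) = H(A,B) − H(A).
Marginals: p(A) = (0.1400, 0.7200, 0.1400), p(B) = (0.4900, 0.5100).
H(A,B) = 2.0267 bits; H(A) = 1.1355 bits.
H(B|A) = 2.0267 − 1.1355 = 0.891 bits.

0.891 bits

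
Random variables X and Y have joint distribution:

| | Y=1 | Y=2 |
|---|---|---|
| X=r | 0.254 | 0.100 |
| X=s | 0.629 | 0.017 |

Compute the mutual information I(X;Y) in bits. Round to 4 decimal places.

Marginals: p(X) = (0.3540, 0.6460), p(Y) = (0.8830, 0.1170).
I(X;Y) = Σ p(x,y)·log₂[p(x,y)/(p(x)p(y))].
  (r,1): 0.254·log₂(0.8126) = -0.07605
  (r,2): 0.100·log₂(2.4144) = 0.12717
  (s,1): 0.629·log₂(1.1027) = 0.08871
  (s,2): 0.017·log₂(0.2249) = -0.03659
Sum = 0.1032 bits.

0.1032 bits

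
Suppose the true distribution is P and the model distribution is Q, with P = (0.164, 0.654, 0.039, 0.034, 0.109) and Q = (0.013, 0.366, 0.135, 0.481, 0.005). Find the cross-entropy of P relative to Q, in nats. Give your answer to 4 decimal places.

H(P,Q) = −Σ p·ln q.
  −0.164·ln(0.013) = 0.71222
  −0.654·ln(0.366) = 0.65735
  −0.039·ln(0.135) = 0.07810
  −0.034·ln(0.481) = 0.02488
  −0.109·ln(0.005) = 0.57752
H(P,Q) = 2.0501 nats.

2.0501 nats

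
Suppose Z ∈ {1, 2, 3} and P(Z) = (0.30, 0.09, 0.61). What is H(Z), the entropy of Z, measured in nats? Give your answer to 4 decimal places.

0.8794 nats

H(Z) = −Σ p·ln p.
  −(0.30)·ln(0.30) = 0.36119
  −(0.09)·ln(0.09) = 0.21672
  −(0.61)·ln(0.61) = 0.30152
Sum: 0.36119 + 0.21672 + 0.30152 = 0.8794 nats.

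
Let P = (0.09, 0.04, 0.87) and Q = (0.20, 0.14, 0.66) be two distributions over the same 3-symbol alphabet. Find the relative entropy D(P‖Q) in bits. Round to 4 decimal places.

D(P‖Q) = Σ p·log₂(p/q).
  0.09·log₂(0.09/0.20) = -0.10368
  0.04·log₂(0.04/0.14) = -0.07229
  0.87·log₂(0.87/0.66) = 0.34674
D(P‖Q) = 0.1708 bits.

0.1708 bits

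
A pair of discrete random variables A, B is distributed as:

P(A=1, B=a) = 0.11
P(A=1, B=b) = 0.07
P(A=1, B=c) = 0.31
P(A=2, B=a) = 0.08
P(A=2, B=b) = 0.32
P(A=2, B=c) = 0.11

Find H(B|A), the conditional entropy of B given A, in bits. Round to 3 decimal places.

Chain rule: H(B|A) = H(A,B) − H(A).
Marginals: p(A) = (0.4900, 0.5100), p(B) = (0.1900, 0.3900, 0.4200).
H(A,B) = 2.3105 bits; H(A) = 0.9997 bits.
H(B|A) = 2.3105 − 0.9997 = 1.311 bits.

1.311 bits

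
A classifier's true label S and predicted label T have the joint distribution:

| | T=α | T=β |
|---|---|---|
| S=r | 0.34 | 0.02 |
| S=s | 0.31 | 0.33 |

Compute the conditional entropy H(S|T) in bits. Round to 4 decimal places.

Chain rule: H(S|T) = H(S,T) − H(T).
Marginals: p(S) = (0.3600, 0.6400), p(T) = (0.6500, 0.3500).
H(S,T) = 1.6937 bits; H(T) = 0.9341 bits.
H(S|T) = 1.6937 − 0.9341 = 0.7596 bits.

0.7596 bits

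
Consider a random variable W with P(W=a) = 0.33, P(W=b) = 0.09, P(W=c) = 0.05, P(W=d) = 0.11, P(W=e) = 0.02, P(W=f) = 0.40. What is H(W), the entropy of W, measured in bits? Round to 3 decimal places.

H(W) = −Σ p·log₂ p.
  −(0.33)·log₂(0.33) = 0.5278
  −(0.09)·log₂(0.09) = 0.3127
  −(0.05)·log₂(0.05) = 0.2161
  −(0.11)·log₂(0.11) = 0.3503
  −(0.02)·log₂(0.02) = 0.1129
  −(0.40)·log₂(0.40) = 0.5288
Sum: 0.5278 + 0.3127 + 0.2161 + 0.3503 + 0.1129 + 0.5288 = 2.049 bits.

2.049 bits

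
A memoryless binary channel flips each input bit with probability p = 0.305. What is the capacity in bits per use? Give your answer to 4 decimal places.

0.1127 bits

Binary symmetric channel: C = 1 − h₂(ε) where h₂ is the binary entropy function.
h₂(0.305) = −0.305·log₂0.305 − 0.695·log₂0.695 = 0.8873.
C = 1 − 0.8873 = 0.1127 bits per channel use.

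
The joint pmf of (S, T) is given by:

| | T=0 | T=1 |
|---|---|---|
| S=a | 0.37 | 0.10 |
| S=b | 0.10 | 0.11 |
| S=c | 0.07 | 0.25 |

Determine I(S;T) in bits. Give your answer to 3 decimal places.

0.192 bits

Marginals: p(S) = (0.4700, 0.2100, 0.3200), p(T) = (0.5400, 0.4600).
I(S;T) = H(S) + H(T) − H(S,T).
H(S) = 1.5108, H(T) = 0.9954, H(S,T) = 2.3140.
I(S;T) = 1.5108 + 0.9954 − 2.3140 = 0.192 bits.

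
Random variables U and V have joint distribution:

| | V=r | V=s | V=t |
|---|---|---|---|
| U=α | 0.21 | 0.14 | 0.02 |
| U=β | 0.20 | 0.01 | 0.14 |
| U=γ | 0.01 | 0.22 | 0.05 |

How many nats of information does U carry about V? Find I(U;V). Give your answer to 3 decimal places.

Marginals: p(U) = (0.3700, 0.3500, 0.2800), p(V) = (0.4200, 0.3700, 0.2100).
I(U;V) = Σ p(x,y)·ln[p(x,y)/(p(x)p(y))].
  (α,r): 0.21·ln(1.3514) = 0.0632
  (α,s): 0.14·ln(1.0226) = 0.0031
  (α,t): 0.02·ln(0.2574) = -0.0271
  (β,r): 0.20·ln(1.3605) = 0.0616
  (β,s): 0.01·ln(0.0772) = -0.0256
  (β,t): 0.14·ln(1.9048) = 0.0902
  (γ,r): 0.01·ln(0.0850) = -0.0246
  (γ,s): 0.22·ln(2.1236) = 0.1657
  (γ,t): 0.05·ln(0.8503) = -0.0081
Sum = 0.298 nats.

0.298 nats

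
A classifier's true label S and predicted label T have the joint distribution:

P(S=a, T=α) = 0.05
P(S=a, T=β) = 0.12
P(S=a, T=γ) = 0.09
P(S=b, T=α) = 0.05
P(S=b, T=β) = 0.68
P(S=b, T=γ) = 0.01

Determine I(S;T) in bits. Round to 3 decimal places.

Marginals: p(S) = (0.2600, 0.7400), p(T) = (0.1000, 0.8000, 0.1000).
I(S;T) = Σ p(x,y)·log₂[p(x,y)/(p(x)p(y))].
  (a,α): 0.05·log₂(1.9231) = 0.0472
  (a,β): 0.12·log₂(0.5769) = -0.0952
  (a,γ): 0.09·log₂(3.4615) = 0.1612
  (b,α): 0.05·log₂(0.6757) = -0.0283
  (b,β): 0.68·log₂(1.1486) = 0.1360
  (b,γ): 0.01·log₂(0.1351) = -0.0289
Sum = 0.192 bits.

0.192 bits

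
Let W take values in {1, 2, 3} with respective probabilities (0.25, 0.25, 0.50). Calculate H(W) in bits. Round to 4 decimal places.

1.5000 bits

H(W) = −Σ p·log₂ p.
  −(0.25)·log₂(0.25) = 0.50000
  −(0.25)·log₂(0.25) = 0.50000
  −(0.50)·log₂(0.50) = 0.50000
Sum: 0.50000 + 0.50000 + 0.50000 = 1.5000 bits.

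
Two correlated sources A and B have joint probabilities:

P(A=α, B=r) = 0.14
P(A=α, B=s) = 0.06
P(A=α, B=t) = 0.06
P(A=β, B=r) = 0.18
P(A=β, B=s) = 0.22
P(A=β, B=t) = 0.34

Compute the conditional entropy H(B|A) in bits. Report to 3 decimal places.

Chain rule: H(B|A) = H(A,B) − H(A).
Marginals: p(A) = (0.2600, 0.7400), p(B) = (0.3200, 0.2800, 0.4000).
H(A,B) = 2.3392 bits; H(A) = 0.8267 bits.
H(B|A) = 2.3392 − 0.8267 = 1.512 bits.

1.512 bits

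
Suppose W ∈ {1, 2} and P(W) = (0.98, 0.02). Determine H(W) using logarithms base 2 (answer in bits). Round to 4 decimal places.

H(W) = −Σ p·log₂ p.
  −(0.98)·log₂(0.98) = 0.02856
  −(0.02)·log₂(0.02) = 0.11288
Sum: 0.02856 + 0.11288 = 0.1414 bits.

0.1414 bits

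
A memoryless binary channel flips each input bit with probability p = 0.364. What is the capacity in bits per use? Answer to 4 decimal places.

Binary symmetric channel: C = 1 − h₂(ε) where h₂ is the binary entropy function.
h₂(0.364) = −0.364·log₂0.364 − 0.636·log₂0.636 = 0.9460.
C = 1 − 0.9460 = 0.0540 bits per channel use.

0.0540 bits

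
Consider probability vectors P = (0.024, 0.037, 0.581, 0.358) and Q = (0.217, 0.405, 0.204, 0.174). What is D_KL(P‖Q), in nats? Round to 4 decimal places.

D(P‖Q) = Σ p·ln(p/q).
  0.024·ln(0.024/0.217) = -0.05284
  0.037·ln(0.037/0.405) = -0.08854
  0.581·ln(0.581/0.204) = 0.60809
  0.358·ln(0.358/0.174) = 0.25829
D(P‖Q) = 0.7250 nats.

0.7250 nats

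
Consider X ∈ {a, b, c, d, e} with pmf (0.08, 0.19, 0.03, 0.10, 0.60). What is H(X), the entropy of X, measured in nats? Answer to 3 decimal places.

H(X) = −Σ p·ln p.
  −(0.08)·ln(0.08) = 0.2021
  −(0.19)·ln(0.19) = 0.3155
  −(0.03)·ln(0.03) = 0.1052
  −(0.10)·ln(0.10) = 0.2303
  −(0.60)·ln(0.60) = 0.3065
Sum: 0.2021 + 0.3155 + 0.1052 + 0.2303 + 0.3065 = 1.160 nats.

1.160 nats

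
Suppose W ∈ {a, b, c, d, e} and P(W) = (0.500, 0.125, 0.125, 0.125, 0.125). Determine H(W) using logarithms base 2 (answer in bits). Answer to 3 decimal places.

2.000 bits

H(W) = −Σ p·log₂ p.
  −(0.500)·log₂(0.500) = 0.5000
  −(0.125)·log₂(0.125) = 0.3750
  −(0.125)·log₂(0.125) = 0.3750
  −(0.125)·log₂(0.125) = 0.3750
  −(0.125)·log₂(0.125) = 0.3750
Sum: 0.5000 + 0.3750 + 0.3750 + 0.3750 + 0.3750 = 2.000 bits.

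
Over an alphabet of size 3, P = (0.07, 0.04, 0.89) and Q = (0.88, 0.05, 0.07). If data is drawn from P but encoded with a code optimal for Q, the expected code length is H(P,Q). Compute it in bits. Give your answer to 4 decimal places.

H(P,Q) = −Σ p·log₂ q.
  −0.07·log₂(0.88) = 0.01291
  −0.04·log₂(0.05) = 0.17288
  −0.89·log₂(0.07) = 3.41449
H(P,Q) = 3.6003 bits.

3.6003 bits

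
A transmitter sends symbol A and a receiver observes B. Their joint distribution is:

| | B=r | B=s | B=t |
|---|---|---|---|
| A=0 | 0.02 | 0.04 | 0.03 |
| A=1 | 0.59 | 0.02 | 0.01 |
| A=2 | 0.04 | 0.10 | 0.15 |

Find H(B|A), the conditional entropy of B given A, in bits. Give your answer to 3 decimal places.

0.749 bits

Marginals: p(A) = (0.0900, 0.6200, 0.2900), p(B) = (0.6500, 0.1600, 0.1900).
H(B|A) = Σ p(A) · H(B|A=·).
  A=0: p=0.0900, H(B|A=0) = 1.5305
  A=1: p=0.6200, H(B|A=1) = 0.3239
  A=2: p=0.2900, H(B|A=2) = 1.4158
Weighted sum = 0.749 bits.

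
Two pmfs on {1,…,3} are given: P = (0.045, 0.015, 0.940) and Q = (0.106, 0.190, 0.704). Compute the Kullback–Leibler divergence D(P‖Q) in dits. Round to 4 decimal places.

D(P‖Q) = Σ p·log₁₀(p/q).
  0.045·log₁₀(0.045/0.106) = -0.01674
  0.015·log₁₀(0.015/0.190) = -0.01654
  0.940·log₁₀(0.940/0.704) = 0.11802
D(P‖Q) = 0.0847 dits.

0.0847 dits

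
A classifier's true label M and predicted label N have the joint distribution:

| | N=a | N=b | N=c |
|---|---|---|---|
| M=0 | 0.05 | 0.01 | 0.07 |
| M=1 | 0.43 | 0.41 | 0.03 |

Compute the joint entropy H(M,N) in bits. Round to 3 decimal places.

1.754 bits

H(M,N) = −Σ p(x,y)·log₂ p(x,y) over all 6 cells.
  cell (0,a): −0.05·log₂0.05 = 0.2161
  cell (0,b): −0.01·log₂0.01 = 0.0664
  cell (0,c): −0.07·log₂0.07 = 0.2686
  cell (1,a): −0.43·log₂0.43 = 0.5236
  cell (1,b): −0.41·log₂0.41 = 0.5274
  cell (1,c): −0.03·log₂0.03 = 0.1518
Sum = 1.754 bits.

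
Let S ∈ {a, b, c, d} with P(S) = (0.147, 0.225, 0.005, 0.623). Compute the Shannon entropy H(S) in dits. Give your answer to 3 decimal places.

H(S) = −Σ p·log₁₀ p.
  −(0.147)·log₁₀(0.147) = 0.1224
  −(0.225)·log₁₀(0.225) = 0.1458
  −(0.005)·log₁₀(0.005) = 0.0115
  −(0.623)·log₁₀(0.623) = 0.1280
Sum: 0.1224 + 0.1458 + 0.0115 + 0.1280 = 0.408 dits.

0.408 dits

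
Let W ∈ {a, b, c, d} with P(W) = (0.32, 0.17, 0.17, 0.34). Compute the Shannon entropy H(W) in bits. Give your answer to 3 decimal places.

1.924 bits

H(W) = −Σ p·log₂ p.
  −(0.32)·log₂(0.32) = 0.5260
  −(0.17)·log₂(0.17) = 0.4346
  −(0.17)·log₂(0.17) = 0.4346
  −(0.34)·log₂(0.34) = 0.5292
Sum: 0.5260 + 0.4346 + 0.4346 + 0.5292 = 1.924 bits.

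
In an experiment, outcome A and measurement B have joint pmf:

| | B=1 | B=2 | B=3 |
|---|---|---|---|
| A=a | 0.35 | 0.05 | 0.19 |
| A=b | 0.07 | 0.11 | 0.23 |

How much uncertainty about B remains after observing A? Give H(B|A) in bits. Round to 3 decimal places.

1.331 bits

Chain rule: H(B|A) = H(A,B) − H(A).
Marginals: p(A) = (0.5900, 0.4100), p(B) = (0.4200, 0.1600, 0.4200).
H(A,B) = 2.3079 bits; H(A) = 0.9765 bits.
H(B|A) = 2.3079 − 0.9765 = 1.331 bits.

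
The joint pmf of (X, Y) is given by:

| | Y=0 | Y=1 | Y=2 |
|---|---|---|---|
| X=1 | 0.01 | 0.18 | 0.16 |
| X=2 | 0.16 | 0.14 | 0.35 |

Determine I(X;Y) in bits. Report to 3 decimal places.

0.105 bits

Marginals: p(X) = (0.3500, 0.6500), p(Y) = (0.1700, 0.3200, 0.5100).
I(X;Y) = H(X) + H(Y) − H(X,Y).
H(X) = 0.9341, H(Y) = 1.4561, H(X,Y) = 2.2850.
I(X;Y) = 0.9341 + 1.4561 − 2.2850 = 0.105 bits.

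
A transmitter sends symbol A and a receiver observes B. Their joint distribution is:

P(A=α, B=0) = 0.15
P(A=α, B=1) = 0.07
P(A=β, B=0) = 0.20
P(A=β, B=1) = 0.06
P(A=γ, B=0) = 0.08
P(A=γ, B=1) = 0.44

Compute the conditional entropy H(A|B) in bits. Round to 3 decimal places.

Marginals: p(A) = (0.2200, 0.2600, 0.5200), p(B) = (0.4300, 0.5700).
H(A|B) = Σ p(B) · H(A|B=·).
  B=0: p=0.4300, H(A|B=0) = 1.4951
  B=1: p=0.5700, H(A|B=1) = 1.0017
Weighted sum = 1.214 bits.

1.214 bits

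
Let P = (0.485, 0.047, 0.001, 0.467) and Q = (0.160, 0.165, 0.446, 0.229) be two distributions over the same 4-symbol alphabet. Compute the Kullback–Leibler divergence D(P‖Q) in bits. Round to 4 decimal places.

1.1621 bits

D(P‖Q) = Σ p·log₂(p/q).
  0.485·log₂(0.485/0.160) = 0.77596
  0.047·log₂(0.047/0.165) = -0.08515
  0.001·log₂(0.001/0.446) = -0.00880
  0.467·log₂(0.467/0.229) = 0.48011
D(P‖Q) = 1.1621 bits.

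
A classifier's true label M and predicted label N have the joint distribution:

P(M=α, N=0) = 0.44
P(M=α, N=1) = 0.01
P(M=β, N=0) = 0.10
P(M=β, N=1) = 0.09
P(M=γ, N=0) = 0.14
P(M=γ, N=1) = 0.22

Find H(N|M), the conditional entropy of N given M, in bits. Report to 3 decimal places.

0.606 bits

Marginals: p(M) = (0.4500, 0.1900, 0.3600), p(N) = (0.6800, 0.3200).
H(N|M) = Σ p(M) · H(N|M=·).
  M=α: p=0.4500, H(N|M=α) = 0.1537
  M=β: p=0.1900, H(N|M=β) = 0.9980
  M=γ: p=0.3600, H(N|M=γ) = 0.9641
Weighted sum = 0.606 bits.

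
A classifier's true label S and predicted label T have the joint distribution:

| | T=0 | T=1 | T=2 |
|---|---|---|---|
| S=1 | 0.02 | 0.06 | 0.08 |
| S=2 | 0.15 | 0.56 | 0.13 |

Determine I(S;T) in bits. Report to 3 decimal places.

0.060 bits

Marginals: p(S) = (0.1600, 0.8400), p(T) = (0.1700, 0.6200, 0.2100).
I(S;T) = H(S) + H(T) − H(S,T).
H(S) = 0.6343, H(T) = 1.3350, H(S,T) = 1.9095.
I(S;T) = 0.6343 + 1.3350 − 1.9095 = 0.060 bits.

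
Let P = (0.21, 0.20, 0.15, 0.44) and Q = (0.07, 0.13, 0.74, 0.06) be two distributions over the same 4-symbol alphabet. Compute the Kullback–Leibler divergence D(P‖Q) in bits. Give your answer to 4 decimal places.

1.3765 bits

D(P‖Q) = Σ p·log₂(p/q).
  0.21·log₂(0.21/0.07) = 0.33284
  0.20·log₂(0.20/0.13) = 0.12430
  0.15·log₂(0.15/0.74) = -0.34538
  0.44·log₂(0.44/0.06) = 1.26477
D(P‖Q) = 1.3765 bits.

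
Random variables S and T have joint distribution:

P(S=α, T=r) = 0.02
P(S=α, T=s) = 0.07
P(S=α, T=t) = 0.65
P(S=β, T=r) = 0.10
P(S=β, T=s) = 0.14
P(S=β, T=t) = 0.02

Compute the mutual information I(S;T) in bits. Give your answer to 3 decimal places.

Marginals: p(S) = (0.7400, 0.2600), p(T) = (0.1200, 0.2100, 0.6700).
I(S;T) = Σ p(x,y)·log₂[p(x,y)/(p(x)p(y))].
  (α,r): 0.02·log₂(0.2252) = -0.0430
  (α,s): 0.07·log₂(0.4505) = -0.0805
  (α,t): 0.65·log₂(1.3110) = 0.2539
  (β,r): 0.10·log₂(3.2051) = 0.1680
  (β,s): 0.14·log₂(2.5641) = 0.1902
  (β,t): 0.02·log₂(0.1148) = -0.0625
Sum = 0.426 bits.

0.426 bits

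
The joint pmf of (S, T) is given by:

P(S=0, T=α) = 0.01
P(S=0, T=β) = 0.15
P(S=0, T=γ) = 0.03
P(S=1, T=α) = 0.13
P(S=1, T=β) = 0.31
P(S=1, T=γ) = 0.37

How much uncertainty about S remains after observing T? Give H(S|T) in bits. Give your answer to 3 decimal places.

0.625 bits

Chain rule: H(S|T) = H(S,T) − H(T).
Marginals: p(S) = (0.1900, 0.8100), p(T) = (0.1400, 0.4600, 0.4000).
H(S,T) = 2.0659 bits; H(T) = 1.4412 bits.
H(S|T) = 2.0659 − 1.4412 = 0.625 bits.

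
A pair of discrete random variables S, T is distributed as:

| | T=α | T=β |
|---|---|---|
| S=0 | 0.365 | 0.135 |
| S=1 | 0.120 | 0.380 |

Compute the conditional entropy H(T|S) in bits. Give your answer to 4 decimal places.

0.8183 bits

Marginals: p(S) = (0.5000, 0.5000), p(T) = (0.4850, 0.5150).
H(T|S) = Σ p(S) · H(T|S=·).
  S=0: p=0.5000, H(T|S=0) = 0.8415
  S=1: p=0.5000, H(T|S=1) = 0.7950
Weighted sum = 0.8183 bits.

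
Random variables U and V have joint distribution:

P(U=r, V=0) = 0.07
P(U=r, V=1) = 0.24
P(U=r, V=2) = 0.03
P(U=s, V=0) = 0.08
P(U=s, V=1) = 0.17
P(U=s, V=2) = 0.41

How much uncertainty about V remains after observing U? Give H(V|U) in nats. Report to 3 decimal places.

Chain rule: H(V|U) = H(U,V) − H(U).
Marginals: p(U) = (0.3400, 0.6600), p(V) = (0.1500, 0.4100, 0.4400).
H(U,V) = 1.5027 nats; H(U) = 0.6410 nats.
H(V|U) = 1.5027 − 0.6410 = 0.862 nats.

0.862 nats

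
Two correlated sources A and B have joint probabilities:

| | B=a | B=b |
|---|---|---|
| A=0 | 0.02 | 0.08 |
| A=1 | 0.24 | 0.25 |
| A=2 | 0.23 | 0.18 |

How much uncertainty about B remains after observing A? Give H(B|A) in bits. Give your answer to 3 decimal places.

Chain rule: H(B|A) = H(A,B) − H(A).
Marginals: p(A) = (0.1000, 0.4900, 0.4100), p(B) = (0.4900, 0.5100).
H(A,B) = 2.3315 bits; H(A) = 1.3639 bits.
H(B|A) = 2.3315 − 1.3639 = 0.968 bits.

0.968 bits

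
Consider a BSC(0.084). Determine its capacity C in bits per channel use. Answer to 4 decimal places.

0.5839 bits

Binary symmetric channel: C = 1 − h₂(ε) where h₂ is the binary entropy function.
h₂(0.084) = −0.084·log₂0.084 − 0.916·log₂0.916 = 0.4161.
C = 1 − 0.4161 = 0.5839 bits per channel use.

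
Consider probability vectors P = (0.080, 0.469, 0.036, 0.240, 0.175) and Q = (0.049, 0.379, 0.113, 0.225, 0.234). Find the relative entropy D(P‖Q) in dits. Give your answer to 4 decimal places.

0.0272 dits

D(P‖Q) = Σ p·log₁₀(p/q).
  0.080·log₁₀(0.080/0.049) = 0.01703
  0.469·log₁₀(0.469/0.379) = 0.04340
  0.036·log₁₀(0.036/0.113) = -0.01788
  0.240·log₁₀(0.240/0.225) = 0.00673
  0.175·log₁₀(0.175/0.234) = -0.02208
D(P‖Q) = 0.0272 dits.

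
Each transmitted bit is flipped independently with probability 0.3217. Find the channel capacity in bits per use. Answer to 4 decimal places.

Binary symmetric channel: C = 1 − h₂(ε) where h₂ is the binary entropy function.
h₂(0.3217) = −0.3217·log₂0.3217 − 0.6783·log₂0.6783 = 0.9062.
C = 1 − 0.9062 = 0.0938 bits per channel use.

0.0938 bits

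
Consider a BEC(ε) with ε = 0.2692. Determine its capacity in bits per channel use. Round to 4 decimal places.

0.7308 bits

Binary erasure channel: capacity C = 1 − ε.
C = 1 − 0.2692 = 0.7308 bits per channel use.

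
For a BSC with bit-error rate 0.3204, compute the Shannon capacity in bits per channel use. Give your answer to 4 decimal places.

Binary symmetric channel: C = 1 − h₂(ε) where h₂ is the binary entropy function.
h₂(0.3204) = −0.3204·log₂0.3204 − 0.6796·log₂0.6796 = 0.9048.
C = 1 − 0.9048 = 0.0952 bits per channel use.

0.0952 bits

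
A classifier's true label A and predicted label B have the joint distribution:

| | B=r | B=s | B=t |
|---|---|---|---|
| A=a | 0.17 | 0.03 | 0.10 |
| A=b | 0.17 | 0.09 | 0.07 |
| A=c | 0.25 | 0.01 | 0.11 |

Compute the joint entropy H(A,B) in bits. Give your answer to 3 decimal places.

H(A,B) = −Σ p(x,y)·log₂ p(x,y) over all 9 cells.
  cell (a,r): −0.17·log₂0.17 = 0.4346
  cell (a,s): −0.03·log₂0.03 = 0.1518
  cell (a,t): −0.10·log₂0.10 = 0.3322
  cell (b,r): −0.17·log₂0.17 = 0.4346
  cell (b,s): −0.09·log₂0.09 = 0.3127
  cell (b,t): −0.07·log₂0.07 = 0.2686
  cell (c,r): −0.25·log₂0.25 = 0.5000
  cell (c,s): −0.01·log₂0.01 = 0.0664
  cell (c,t): −0.11·log₂0.11 = 0.3503
Sum = 2.851 bits.

2.851 bits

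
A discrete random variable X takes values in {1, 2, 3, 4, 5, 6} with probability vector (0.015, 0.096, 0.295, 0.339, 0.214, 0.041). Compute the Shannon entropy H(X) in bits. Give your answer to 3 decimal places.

H(X) = −Σ p·log₂ p.
  −(0.015)·log₂(0.015) = 0.0909
  −(0.096)·log₂(0.096) = 0.3246
  −(0.295)·log₂(0.295) = 0.5196
  −(0.339)·log₂(0.339) = 0.5291
  −(0.214)·log₂(0.214) = 0.4760
  −(0.041)·log₂(0.041) = 0.1889
Sum: 0.0909 + 0.3246 + 0.5196 + 0.5291 + 0.4760 + 0.1889 = 2.129 bits.

2.129 bits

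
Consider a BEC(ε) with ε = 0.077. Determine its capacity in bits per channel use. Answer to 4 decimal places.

0.9230 bits

Binary erasure channel: capacity C = 1 − ε.
C = 1 − 0.077 = 0.9230 bits per channel use.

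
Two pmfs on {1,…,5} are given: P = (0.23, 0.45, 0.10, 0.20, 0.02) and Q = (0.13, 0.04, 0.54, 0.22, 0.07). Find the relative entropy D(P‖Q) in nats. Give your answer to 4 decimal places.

1.0076 nats

D(P‖Q) = Σ p·ln(p/q).
  0.23·ln(0.23/0.13) = 0.13123
  0.45·ln(0.45/0.04) = 1.08917
  0.10·ln(0.10/0.54) = -0.16864
  0.20·ln(0.20/0.22) = -0.01906
  0.02·ln(0.02/0.07) = -0.02506
D(P‖Q) = 1.0076 nats.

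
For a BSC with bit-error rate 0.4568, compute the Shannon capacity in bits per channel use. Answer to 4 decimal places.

Binary symmetric channel: C = 1 − h₂(ε) where h₂ is the binary entropy function.
h₂(0.4568) = −0.4568·log₂0.4568 − 0.5432·log₂0.5432 = 0.9946.
C = 1 − 0.9946 = 0.0054 bits per channel use.

0.0054 bits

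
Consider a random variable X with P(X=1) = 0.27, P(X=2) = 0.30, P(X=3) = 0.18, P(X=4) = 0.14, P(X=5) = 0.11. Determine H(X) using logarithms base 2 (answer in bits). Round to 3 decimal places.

2.224 bits

H(X) = −Σ p·log₂ p.
  −(0.27)·log₂(0.27) = 0.5100
  −(0.30)·log₂(0.30) = 0.5211
  −(0.18)·log₂(0.18) = 0.4453
  −(0.14)·log₂(0.14) = 0.3971
  −(0.11)·log₂(0.11) = 0.3503
Sum: 0.5100 + 0.5211 + 0.4453 + 0.3971 + 0.3503 = 2.224 bits.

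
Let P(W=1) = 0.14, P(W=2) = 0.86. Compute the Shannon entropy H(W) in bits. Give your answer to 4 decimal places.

H(W) = −Σ p·log₂ p.
  −(0.14)·log₂(0.14) = 0.39711
  −(0.86)·log₂(0.86) = 0.18713
Sum: 0.39711 + 0.18713 = 0.5842 bits.

0.5842 bits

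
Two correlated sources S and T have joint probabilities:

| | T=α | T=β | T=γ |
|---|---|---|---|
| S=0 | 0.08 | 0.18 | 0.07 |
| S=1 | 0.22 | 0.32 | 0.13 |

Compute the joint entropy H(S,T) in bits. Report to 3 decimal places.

2.395 bits

H(S,T) = −Σ p(x,y)·log₂ p(x,y) over all 6 cells.
  cell (0,α): −0.08·log₂0.08 = 0.2915
  cell (0,β): −0.18·log₂0.18 = 0.4453
  cell (0,γ): −0.07·log₂0.07 = 0.2686
  cell (1,α): −0.22·log₂0.22 = 0.4806
  cell (1,β): −0.32·log₂0.32 = 0.5260
  cell (1,γ): −0.13·log₂0.13 = 0.3826
Sum = 2.395 bits.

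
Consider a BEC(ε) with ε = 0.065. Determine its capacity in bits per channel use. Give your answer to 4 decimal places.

0.9350 bits

Binary erasure channel: capacity C = 1 − ε.
C = 1 − 0.065 = 0.9350 bits per channel use.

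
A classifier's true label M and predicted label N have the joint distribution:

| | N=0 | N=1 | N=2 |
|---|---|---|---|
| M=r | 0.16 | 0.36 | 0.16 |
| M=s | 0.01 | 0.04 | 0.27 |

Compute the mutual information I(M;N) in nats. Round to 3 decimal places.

Marginals: p(M) = (0.6800, 0.3200), p(N) = (0.1700, 0.4000, 0.4300).
I(M;N) = Σ p(x,y)·ln[p(x,y)/(p(x)p(y))].
  (r,0): 0.16·ln(1.3841) = 0.0520
  (r,1): 0.36·ln(1.3235) = 0.1009
  (r,2): 0.16·ln(0.5472) = -0.0965
  (s,0): 0.01·ln(0.1838) = -0.0169
  (s,1): 0.04·ln(0.3125) = -0.0465
  (s,2): 0.27·ln(1.9622) = 0.1820
Sum = 0.175 nats.

0.175 nats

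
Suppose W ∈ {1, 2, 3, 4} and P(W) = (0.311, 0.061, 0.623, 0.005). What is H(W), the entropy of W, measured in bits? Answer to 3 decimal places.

H(W) = −Σ p·log₂ p.
  −(0.311)·log₂(0.311) = 0.5240
  −(0.061)·log₂(0.061) = 0.2461
  −(0.623)·log₂(0.623) = 0.4253
  −(0.005)·log₂(0.005) = 0.0382
Sum: 0.5240 + 0.2461 + 0.4253 + 0.0382 = 1.234 bits.

1.234 bits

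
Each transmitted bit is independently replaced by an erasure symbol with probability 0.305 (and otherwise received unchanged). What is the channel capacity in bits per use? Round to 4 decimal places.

Binary erasure channel: capacity C = 1 − ε.
C = 1 − 0.305 = 0.6950 bits per channel use.

0.6950 bits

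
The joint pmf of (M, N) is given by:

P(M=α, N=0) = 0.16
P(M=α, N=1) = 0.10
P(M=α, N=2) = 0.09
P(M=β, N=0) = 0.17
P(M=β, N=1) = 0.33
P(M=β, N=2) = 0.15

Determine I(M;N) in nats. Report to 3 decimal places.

Marginals: p(M) = (0.3500, 0.6500), p(N) = (0.3300, 0.4300, 0.2400).
I(M;N) = H(M) + H(N) − H(M,N).
H(M) = 0.6474, H(N) = 1.0713, H(M,N) = 1.6918.
I(M;N) = 0.6474 + 1.0713 − 1.6918 = 0.027 nats.

0.027 nats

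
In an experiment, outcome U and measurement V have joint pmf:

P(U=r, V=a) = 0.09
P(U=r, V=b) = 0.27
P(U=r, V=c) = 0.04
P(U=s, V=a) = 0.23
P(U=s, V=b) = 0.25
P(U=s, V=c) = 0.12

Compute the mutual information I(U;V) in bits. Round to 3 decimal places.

Marginals: p(U) = (0.4000, 0.6000), p(V) = (0.3200, 0.5200, 0.1600).
I(U;V) = Σ p(x,y)·log₂[p(x,y)/(p(x)p(y))].
  (r,a): 0.09·log₂(0.7031) = -0.0457
  (r,b): 0.27·log₂(1.2981) = 0.1016
  (r,c): 0.04·log₂(0.6250) = -0.0271
  (s,a): 0.23·log₂(1.1979) = 0.0599
  (s,b): 0.25·log₂(0.8013) = -0.0799
  (s,c): 0.12·log₂(1.2500) = 0.0386
Sum = 0.047 bits.

0.047 bits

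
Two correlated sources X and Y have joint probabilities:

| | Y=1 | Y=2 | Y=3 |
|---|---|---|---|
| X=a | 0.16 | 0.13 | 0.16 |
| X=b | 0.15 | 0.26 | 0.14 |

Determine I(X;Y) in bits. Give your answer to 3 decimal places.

Marginals: p(X) = (0.4500, 0.5500), p(Y) = (0.3100, 0.3900, 0.3000).
I(X;Y) = Σ p(x,y)·log₂[p(x,y)/(p(x)p(y))].
  (a,1): 0.16·log₂(1.1470) = 0.0316
  (a,2): 0.13·log₂(0.7407) = -0.0563
  (a,3): 0.16·log₂(1.1852) = 0.0392
  (b,1): 0.15·log₂(0.8798) = -0.0277
  (b,2): 0.26·log₂(1.2121) = 0.0722
  (b,3): 0.14·log₂(0.8485) = -0.0332
Sum = 0.026 bits.

0.026 bits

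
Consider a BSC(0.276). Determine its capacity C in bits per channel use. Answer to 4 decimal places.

Binary symmetric channel: C = 1 − h₂(ε) where h₂ is the binary entropy function.
h₂(0.276) = −0.276·log₂0.276 − 0.724·log₂0.724 = 0.8499.
C = 1 − 0.8499 = 0.1501 bits per channel use.

0.1501 bits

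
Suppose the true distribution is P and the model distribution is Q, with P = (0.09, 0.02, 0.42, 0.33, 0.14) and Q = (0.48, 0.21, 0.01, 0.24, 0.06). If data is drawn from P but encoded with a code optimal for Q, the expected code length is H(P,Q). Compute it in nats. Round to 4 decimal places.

2.8963 nats

H(P,Q) = −Σ p·ln q.
  −0.09·ln(0.48) = 0.06606
  −0.02·ln(0.21) = 0.03121
  −0.42·ln(0.01) = 1.93417
  −0.33·ln(0.24) = 0.47095
  −0.14·ln(0.06) = 0.39388
H(P,Q) = 2.8963 nats.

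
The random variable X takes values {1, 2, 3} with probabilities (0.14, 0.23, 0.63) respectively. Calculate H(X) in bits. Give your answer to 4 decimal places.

1.3047 bits

H(X) = −Σ p·log₂ p.
  −(0.14)·log₂(0.14) = 0.39711
  −(0.23)·log₂(0.23) = 0.48767
  −(0.63)·log₂(0.63) = 0.41994
Sum: 0.39711 + 0.48767 + 0.41994 = 1.3047 bits.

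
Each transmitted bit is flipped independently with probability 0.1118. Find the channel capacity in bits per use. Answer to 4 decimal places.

Binary symmetric channel: C = 1 − h₂(ε) where h₂ is the binary entropy function.
h₂(0.1118) = −0.1118·log₂0.1118 − 0.8882·log₂0.8882 = 0.5053.
C = 1 − 0.5053 = 0.4947 bits per channel use.

0.4947 bits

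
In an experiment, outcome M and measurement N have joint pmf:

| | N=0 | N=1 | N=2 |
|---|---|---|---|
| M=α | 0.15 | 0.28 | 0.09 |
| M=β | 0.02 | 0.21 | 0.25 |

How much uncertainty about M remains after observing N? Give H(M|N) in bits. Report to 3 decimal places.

0.855 bits

Marginals: p(M) = (0.5200, 0.4800), p(N) = (0.1700, 0.4900, 0.3400).
H(M|N) = Σ p(N) · H(M|N=·).
  N=0: p=0.1700, H(M|N=0) = 0.5226
  N=1: p=0.4900, H(M|N=1) = 0.9852
  N=2: p=0.3400, H(M|N=2) = 0.8338
Weighted sum = 0.855 bits.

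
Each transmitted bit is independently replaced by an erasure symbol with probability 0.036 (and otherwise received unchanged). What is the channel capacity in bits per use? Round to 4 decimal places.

Binary erasure channel: capacity C = 1 − ε.
C = 1 − 0.036 = 0.9640 bits per channel use.

0.9640 bits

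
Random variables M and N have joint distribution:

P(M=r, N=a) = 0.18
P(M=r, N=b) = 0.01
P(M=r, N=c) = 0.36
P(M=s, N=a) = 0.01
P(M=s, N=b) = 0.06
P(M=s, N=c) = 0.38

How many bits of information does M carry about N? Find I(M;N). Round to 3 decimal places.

Marginals: p(M) = (0.5500, 0.4500), p(N) = (0.1900, 0.0700, 0.7400).
I(M;N) = H(M) + H(N) − H(M,N).
H(M) = 0.9928, H(N) = 1.0452, H(M,N) = 1.8828.
I(M;N) = 0.9928 + 1.0452 − 1.8828 = 0.155 bits.

0.155 bits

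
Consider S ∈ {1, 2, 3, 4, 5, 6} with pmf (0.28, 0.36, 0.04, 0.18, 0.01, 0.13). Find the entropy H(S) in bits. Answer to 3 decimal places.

H(S) = −Σ p·log₂ p.
  −(0.28)·log₂(0.28) = 0.5142
  −(0.36)·log₂(0.36) = 0.5306
  −(0.04)·log₂(0.04) = 0.1858
  −(0.18)·log₂(0.18) = 0.4453
  −(0.01)·log₂(0.01) = 0.0664
  −(0.13)·log₂(0.13) = 0.3826
Sum: 0.5142 + 0.5306 + 0.1858 + 0.4453 + 0.0664 + 0.3826 = 2.125 bits.

2.125 bits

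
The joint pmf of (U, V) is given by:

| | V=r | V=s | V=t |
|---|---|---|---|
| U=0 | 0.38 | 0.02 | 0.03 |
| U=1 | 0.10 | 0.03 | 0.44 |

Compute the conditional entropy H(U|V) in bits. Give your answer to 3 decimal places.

0.564 bits

Chain rule: H(U|V) = H(U,V) − H(V).
Marginals: p(U) = (0.4300, 0.5700), p(V) = (0.4800, 0.0500, 0.4700).
H(U,V) = 1.8002 bits; H(V) = 1.2363 bits.
H(U|V) = 1.8002 − 1.2363 = 0.564 bits.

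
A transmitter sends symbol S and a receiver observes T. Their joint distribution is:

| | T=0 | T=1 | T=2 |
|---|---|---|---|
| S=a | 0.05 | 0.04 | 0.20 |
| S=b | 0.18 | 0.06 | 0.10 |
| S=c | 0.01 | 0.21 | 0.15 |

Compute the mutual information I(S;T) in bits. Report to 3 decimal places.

0.277 bits

Marginals: p(S) = (0.2900, 0.3400, 0.3700), p(T) = (0.2400, 0.3100, 0.4500).
I(S;T) = H(S) + H(T) − H(S,T).
H(S) = 1.5778, H(T) = 1.5363, H(S,T) = 2.8371.
I(S;T) = 1.5778 + 1.5363 − 2.8371 = 0.277 bits.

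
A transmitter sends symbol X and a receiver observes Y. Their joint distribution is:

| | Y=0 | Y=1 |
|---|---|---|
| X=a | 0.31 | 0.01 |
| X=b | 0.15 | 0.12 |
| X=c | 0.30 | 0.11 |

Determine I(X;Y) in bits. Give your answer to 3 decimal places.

0.119 bits

Marginals: p(X) = (0.3200, 0.2700, 0.4100), p(Y) = (0.7600, 0.2400).
I(X;Y) = Σ p(x,y)·log₂[p(x,y)/(p(x)p(y))].
  (a,0): 0.31·log₂(1.2747) = 0.1085
  (a,1): 0.01·log₂(0.1302) = -0.0294
  (b,0): 0.15·log₂(0.7310) = -0.0678
  (b,1): 0.12·log₂(1.8519) = 0.1067
  (c,0): 0.30·log₂(0.9628) = -0.0164
  (c,1): 0.11·log₂(1.1179) = 0.0177
Sum = 0.119 bits.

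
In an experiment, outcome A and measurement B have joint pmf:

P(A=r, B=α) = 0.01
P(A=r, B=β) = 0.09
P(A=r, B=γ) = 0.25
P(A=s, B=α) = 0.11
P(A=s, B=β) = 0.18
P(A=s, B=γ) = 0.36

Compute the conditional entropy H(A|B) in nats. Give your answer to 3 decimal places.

0.619 nats

Chain rule: H(A|B) = H(A,B) − H(B).
Marginals: p(A) = (0.3500, 0.6500), p(B) = (0.1200, 0.2700, 0.6100).
H(A,B) = 1.5286 nats; H(B) = 0.9095 nats.
H(A|B) = 1.5286 − 0.9095 = 0.619 nats.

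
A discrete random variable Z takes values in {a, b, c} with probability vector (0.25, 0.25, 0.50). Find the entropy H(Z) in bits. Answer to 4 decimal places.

1.5000 bits

H(Z) = −Σ p·log₂ p.
  −(0.25)·log₂(0.25) = 0.50000
  −(0.25)·log₂(0.25) = 0.50000
  −(0.50)·log₂(0.50) = 0.50000
Sum: 0.50000 + 0.50000 + 0.50000 = 1.5000 bits.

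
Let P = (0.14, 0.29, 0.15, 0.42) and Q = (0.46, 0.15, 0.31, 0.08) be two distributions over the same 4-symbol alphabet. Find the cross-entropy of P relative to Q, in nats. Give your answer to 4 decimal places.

H(P,Q) = −Σ p·ln q.
  −0.14·ln(0.46) = 0.10871
  −0.29·ln(0.15) = 0.55016
  −0.15·ln(0.31) = 0.17568
  −0.42·ln(0.08) = 1.06081
H(P,Q) = 1.8954 nats.

1.8954 nats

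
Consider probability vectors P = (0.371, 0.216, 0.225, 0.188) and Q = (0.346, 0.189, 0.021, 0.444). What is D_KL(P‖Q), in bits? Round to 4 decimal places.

D(P‖Q) = Σ p·log₂(p/q).
  0.371·log₂(0.371/0.346) = 0.03734
  0.216·log₂(0.216/0.189) = 0.04161
  0.225·log₂(0.225/0.021) = 0.76983
  0.188·log₂(0.188/0.444) = -0.23309
D(P‖Q) = 0.6157 bits.

0.6157 bits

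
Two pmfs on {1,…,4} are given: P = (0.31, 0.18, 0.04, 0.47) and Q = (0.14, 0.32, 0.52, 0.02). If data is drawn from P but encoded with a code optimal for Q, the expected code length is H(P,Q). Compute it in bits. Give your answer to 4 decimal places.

3.8656 bits

H(P,Q) = −Σ p·log₂ q.
  −0.31·log₂(0.14) = 0.87932
  −0.18·log₂(0.32) = 0.29589
  −0.04·log₂(0.52) = 0.03774
  −0.47·log₂(0.02) = 2.65261
H(P,Q) = 3.8656 bits.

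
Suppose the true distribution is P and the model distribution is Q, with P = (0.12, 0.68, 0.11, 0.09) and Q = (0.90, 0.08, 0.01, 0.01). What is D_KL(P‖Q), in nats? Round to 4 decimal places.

D(P‖Q) = Σ p·ln(p/q).
  0.12·ln(0.12/0.90) = -0.24179
  0.68·ln(0.68/0.08) = 1.45524
  0.11·ln(0.11/0.01) = 0.26377
  0.09·ln(0.09/0.01) = 0.19775
D(P‖Q) = 1.6750 nats.

1.6750 nats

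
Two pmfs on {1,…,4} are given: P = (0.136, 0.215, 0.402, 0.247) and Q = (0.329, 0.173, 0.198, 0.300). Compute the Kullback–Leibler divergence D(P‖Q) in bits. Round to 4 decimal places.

0.2355 bits

D(P‖Q) = Σ p·log₂(p/q).
  0.136·log₂(0.136/0.329) = -0.17333
  0.215·log₂(0.215/0.173) = 0.06742
  0.402·log₂(0.402/0.198) = 0.41072
  0.247·log₂(0.247/0.300) = -0.06927
D(P‖Q) = 0.2355 bits.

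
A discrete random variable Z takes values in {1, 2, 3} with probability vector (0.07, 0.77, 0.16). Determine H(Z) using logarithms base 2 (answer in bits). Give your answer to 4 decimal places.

H(Z) = −Σ p·log₂ p.
  −(0.07)·log₂(0.07) = 0.26856
  −(0.77)·log₂(0.77) = 0.29034
  −(0.16)·log₂(0.16) = 0.42302
Sum: 0.26856 + 0.29034 + 0.42302 = 0.9819 bits.

0.9819 bits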